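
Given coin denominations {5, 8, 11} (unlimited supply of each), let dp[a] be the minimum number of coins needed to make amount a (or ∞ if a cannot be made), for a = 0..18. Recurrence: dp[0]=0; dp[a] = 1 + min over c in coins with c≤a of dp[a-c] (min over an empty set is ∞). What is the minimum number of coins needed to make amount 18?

3

 a  0  1  2  3  4  5  6  7  8  9 10 11 12 13 14 15 16 17 18
dp  0  -  -  -  -  1  -  -  1  -  2  1  -  2  -  3  2  -  3
(- denotes ∞ / unreachable)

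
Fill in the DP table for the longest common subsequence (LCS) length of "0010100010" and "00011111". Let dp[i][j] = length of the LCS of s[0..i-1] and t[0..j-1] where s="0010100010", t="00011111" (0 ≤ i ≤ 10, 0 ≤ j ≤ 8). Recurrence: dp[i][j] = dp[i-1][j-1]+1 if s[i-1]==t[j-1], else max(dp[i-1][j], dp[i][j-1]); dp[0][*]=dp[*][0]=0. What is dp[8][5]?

4

   ''  0  0  0  1  1  1  1  1
''  0  0  0  0  0  0  0  0  0
 0  0  1  1  1  1  1  1  1  1
 0  0  1  2  2  2  2  2  2  2
 1  0  1  2  2  3  3  3  3  3
 0  0  1  2  3  3  3  3  3  3
 1  0  1  2  3  4  4  4  4  4
 0  0  1  2  3  4  4  4  4  4
 0  0  1  2  3  4  4  4  4  4
 0  0  1  2  3  4  4  4  4  4
 1  0  1  2  3  4  5  5  5  5
 0  0  1  2  3  4  5  5  5  5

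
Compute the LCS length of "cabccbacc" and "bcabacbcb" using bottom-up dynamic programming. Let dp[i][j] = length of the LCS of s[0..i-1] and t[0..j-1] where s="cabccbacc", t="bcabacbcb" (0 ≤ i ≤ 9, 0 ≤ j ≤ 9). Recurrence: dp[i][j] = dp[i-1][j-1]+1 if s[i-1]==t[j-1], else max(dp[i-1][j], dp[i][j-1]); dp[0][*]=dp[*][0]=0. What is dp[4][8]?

   ''  b  c  a  b  a  c  b  c  b
''  0  0  0  0  0  0  0  0  0  0
 c  0  0  1  1  1  1  1  1  1  1
 a  0  0  1  2  2  2  2  2  2  2
 b  0  1  1  2  3  3  3  3  3  3
 c  0  1  2  2  3  3  4  4  4  4
 c  0  1  2  2  3  3  4  4  5  5
 b  0  1  2  2  3  3  4  5  5  6
 a  0  1  2  3  3  4  4  5  5  6
 c  0  1  2  3  3  4  5  5  6  6
 c  0  1  2  3  3  4  5  5  6  6

4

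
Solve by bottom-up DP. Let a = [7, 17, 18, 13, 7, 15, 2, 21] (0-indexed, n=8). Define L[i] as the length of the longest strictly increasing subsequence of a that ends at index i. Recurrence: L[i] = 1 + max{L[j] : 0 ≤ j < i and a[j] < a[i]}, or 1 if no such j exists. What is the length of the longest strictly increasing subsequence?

4

   i    0    1    2    3    4    5    6    7
a[i]    7   17   18   13    7   15    2   21
L[i]    1    2    3    2    1    3    1    4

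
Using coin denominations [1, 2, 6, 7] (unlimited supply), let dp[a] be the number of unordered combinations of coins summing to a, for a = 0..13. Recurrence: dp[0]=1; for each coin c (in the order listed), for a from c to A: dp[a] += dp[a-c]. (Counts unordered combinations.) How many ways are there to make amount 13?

17

after  coin     0     1     2     3     4     5     6     7     8     9    10    11    12    13
          1     1     1     1     1     1     1     1     1     1     1     1     1     1     1
          2     1     1     2     2     3     3     4     4     5     5     6     6     7     7
          6     1     1     2     2     3     3     5     5     7     7     9     9    12    12
          7     1     1     2     2     3     3     5     6     8     9    11    12    15    17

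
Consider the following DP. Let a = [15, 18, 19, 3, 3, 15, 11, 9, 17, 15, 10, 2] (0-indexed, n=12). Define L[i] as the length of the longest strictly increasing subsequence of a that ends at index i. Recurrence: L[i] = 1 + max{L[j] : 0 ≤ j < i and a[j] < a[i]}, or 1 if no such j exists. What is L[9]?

   i    0    1    2    3    4    5    6    7    8    9   10   11
a[i]   15   18   19    3    3   15   11    9   17   15   10    2
L[i]    1    2    3    1    1    2    2    2    3    3    3    1

3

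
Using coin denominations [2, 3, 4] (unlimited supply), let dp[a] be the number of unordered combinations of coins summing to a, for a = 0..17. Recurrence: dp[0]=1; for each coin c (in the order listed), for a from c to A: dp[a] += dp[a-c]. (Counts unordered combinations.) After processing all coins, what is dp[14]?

after  coin     0     1     2     3     4     5     6     7     8     9    10    11    12    13    14    15    16    17
          2     1     0     1     0     1     0     1     0     1     0     1     0     1     0     1     0     1     0
          3     1     0     1     1     1     1     2     1     2     2     2     2     3     2     3     3     3     3
          4     1     0     1     1     2     1     3     2     4     3     5     4     7     5     8     7    10     8

8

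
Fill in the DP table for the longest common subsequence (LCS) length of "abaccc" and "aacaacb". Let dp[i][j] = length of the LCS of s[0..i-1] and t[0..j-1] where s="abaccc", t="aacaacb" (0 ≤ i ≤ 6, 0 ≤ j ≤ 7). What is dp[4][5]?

   ''  a  a  c  a  a  c  b
''  0  0  0  0  0  0  0  0
 a  0  1  1  1  1  1  1  1
 b  0  1  1  1  1  1  1  2
 a  0  1  2  2  2  2  2  2
 c  0  1  2  3  3  3  3  3
 c  0  1  2  3  3  3  4  4
 c  0  1  2  3  3  3  4  4

3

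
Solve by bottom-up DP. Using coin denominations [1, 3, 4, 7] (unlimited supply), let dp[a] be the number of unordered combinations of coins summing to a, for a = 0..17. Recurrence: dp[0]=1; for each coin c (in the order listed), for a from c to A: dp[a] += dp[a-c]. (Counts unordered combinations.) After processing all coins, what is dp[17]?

28

after  coin     0     1     2     3     4     5     6     7     8     9    10    11    12    13    14    15    16    17
          1     1     1     1     1     1     1     1     1     1     1     1     1     1     1     1     1     1     1
          3     1     1     1     2     2     2     3     3     3     4     4     4     5     5     5     6     6     6
          4     1     1     1     2     3     3     4     5     6     7     8     9    11    12    13    15    17    18
          7     1     1     1     2     3     3     4     6     7     8    10    12    14    16    19    22    25    28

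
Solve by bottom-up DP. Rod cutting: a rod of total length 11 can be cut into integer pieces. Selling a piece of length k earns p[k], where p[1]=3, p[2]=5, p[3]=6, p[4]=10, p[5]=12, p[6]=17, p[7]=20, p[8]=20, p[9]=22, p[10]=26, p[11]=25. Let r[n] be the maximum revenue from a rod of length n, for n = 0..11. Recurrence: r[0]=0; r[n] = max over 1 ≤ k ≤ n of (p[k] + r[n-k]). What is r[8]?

   n    0    1    2    3    4    5    6    7    8    9   10   11
r[n]    0    3    6    9   12   15   18   21   24   27   30   33

24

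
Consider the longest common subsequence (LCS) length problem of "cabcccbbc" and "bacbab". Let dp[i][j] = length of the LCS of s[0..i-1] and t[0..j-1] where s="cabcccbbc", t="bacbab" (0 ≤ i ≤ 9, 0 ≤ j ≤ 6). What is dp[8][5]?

3

   ''  b  a  c  b  a  b
''  0  0  0  0  0  0  0
 c  0  0  0  1  1  1  1
 a  0  0  1  1  1  2  2
 b  0  1  1  1  2  2  3
 c  0  1  1  2  2  2  3
 c  0  1  1  2  2  2  3
 c  0  1  1  2  2  2  3
 b  0  1  1  2  3  3  3
 b  0  1  1  2  3  3  4
 c  0  1  1  2  3  3  4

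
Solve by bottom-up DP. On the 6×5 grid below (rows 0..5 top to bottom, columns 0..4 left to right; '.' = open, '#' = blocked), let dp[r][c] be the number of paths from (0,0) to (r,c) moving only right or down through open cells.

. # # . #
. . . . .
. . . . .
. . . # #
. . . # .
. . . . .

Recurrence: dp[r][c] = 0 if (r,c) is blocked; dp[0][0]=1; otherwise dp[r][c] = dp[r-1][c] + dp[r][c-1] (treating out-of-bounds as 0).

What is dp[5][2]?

15

r\c   0   1   2   3   4
  0   1   0   0   0   0
  1   1   1   1   1   1
  2   1   2   3   4   5
  3   1   3   6   0   0
  4   1   4  10   0   0
  5   1   5  15  15  15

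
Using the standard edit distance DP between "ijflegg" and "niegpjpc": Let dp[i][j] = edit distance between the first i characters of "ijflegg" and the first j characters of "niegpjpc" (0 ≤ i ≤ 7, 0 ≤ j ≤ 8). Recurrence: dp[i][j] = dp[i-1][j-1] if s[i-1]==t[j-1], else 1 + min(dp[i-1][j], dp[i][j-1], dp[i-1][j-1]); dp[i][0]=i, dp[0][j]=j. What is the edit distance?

7

   ''  n  i  e  g  p  j  p  c
''  0  1  2  3  4  5  6  7  8
 i  1  1  1  2  3  4  5  6  7
 j  2  2  2  2  3  4  4  5  6
 f  3  3  3  3  3  4  5  5  6
 l  4  4  4  4  4  4  5  6  6
 e  5  5  5  4  5  5  5  6  7
 g  6  6  6  5  4  5  6  6  7
 g  7  7  7  6  5  5  6  7  7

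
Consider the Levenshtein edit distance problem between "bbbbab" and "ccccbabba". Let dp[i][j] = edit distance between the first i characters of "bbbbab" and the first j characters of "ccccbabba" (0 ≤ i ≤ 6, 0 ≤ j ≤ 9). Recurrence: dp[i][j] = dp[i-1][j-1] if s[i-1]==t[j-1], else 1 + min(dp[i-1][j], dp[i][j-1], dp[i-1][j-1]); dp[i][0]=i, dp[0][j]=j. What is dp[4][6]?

5

   ''  c  c  c  c  b  a  b  b  a
''  0  1  2  3  4  5  6  7  8  9
 b  1  1  2  3  4  4  5  6  7  8
 b  2  2  2  3  4  4  5  5  6  7
 b  3  3  3  3  4  4  5  5  5  6
 b  4  4  4  4  4  4  5  5  5  6
 a  5  5  5  5  5  5  4  5  6  5
 b  6  6  6  6  6  5  5  4  5  6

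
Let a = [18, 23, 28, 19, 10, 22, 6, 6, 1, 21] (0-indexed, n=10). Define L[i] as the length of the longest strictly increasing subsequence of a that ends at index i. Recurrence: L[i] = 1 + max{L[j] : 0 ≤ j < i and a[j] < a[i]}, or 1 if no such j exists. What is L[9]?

3

   i    0    1    2    3    4    5    6    7    8    9
a[i]   18   23   28   19   10   22    6    6    1   21
L[i]    1    2    3    2    1    3    1    1    1    3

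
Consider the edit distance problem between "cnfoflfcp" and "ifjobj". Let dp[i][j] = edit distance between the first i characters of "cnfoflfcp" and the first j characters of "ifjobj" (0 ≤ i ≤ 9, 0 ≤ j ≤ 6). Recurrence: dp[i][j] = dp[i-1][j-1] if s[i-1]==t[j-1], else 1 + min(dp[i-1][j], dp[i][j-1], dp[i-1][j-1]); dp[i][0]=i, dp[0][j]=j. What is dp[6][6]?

   ''  i  f  j  o  b  j
''  0  1  2  3  4  5  6
 c  1  1  2  3  4  5  6
 n  2  2  2  3  4  5  6
 f  3  3  2  3  4  5  6
 o  4  4  3  3  3  4  5
 f  5  5  4  4  4  4  5
 l  6  6  5  5  5  5  5
 f  7  7  6  6  6  6  6
 c  8  8  7  7  7  7  7
 p  9  9  8  8  8  8  8

5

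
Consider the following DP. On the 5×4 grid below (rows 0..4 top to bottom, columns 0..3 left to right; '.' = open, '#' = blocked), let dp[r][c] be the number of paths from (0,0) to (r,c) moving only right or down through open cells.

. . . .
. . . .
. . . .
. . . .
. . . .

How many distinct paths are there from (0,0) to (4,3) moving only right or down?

r\c   0   1   2   3
  0   1   1   1   1
  1   1   2   3   4
  2   1   3   6  10
  3   1   4  10  20
  4   1   5  15  35

35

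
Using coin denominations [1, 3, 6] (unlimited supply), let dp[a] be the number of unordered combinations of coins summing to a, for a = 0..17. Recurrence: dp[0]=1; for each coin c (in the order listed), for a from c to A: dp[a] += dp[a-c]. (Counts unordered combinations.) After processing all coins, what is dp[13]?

9

after  coin     0     1     2     3     4     5     6     7     8     9    10    11    12    13    14    15    16    17
          1     1     1     1     1     1     1     1     1     1     1     1     1     1     1     1     1     1     1
          3     1     1     1     2     2     2     3     3     3     4     4     4     5     5     5     6     6     6
          6     1     1     1     2     2     2     4     4     4     6     6     6     9     9     9    12    12    12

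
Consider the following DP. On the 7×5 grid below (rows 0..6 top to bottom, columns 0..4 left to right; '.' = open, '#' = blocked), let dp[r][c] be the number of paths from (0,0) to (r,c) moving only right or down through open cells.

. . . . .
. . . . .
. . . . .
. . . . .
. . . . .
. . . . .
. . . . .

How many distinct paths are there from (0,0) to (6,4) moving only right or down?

r\c   0   1   2   3   4
  0   1   1   1   1   1
  1   1   2   3   4   5
  2   1   3   6  10  15
  3   1   4  10  20  35
  4   1   5  15  35  70
  5   1   6  21  56 126
  6   1   7  28  84 210

210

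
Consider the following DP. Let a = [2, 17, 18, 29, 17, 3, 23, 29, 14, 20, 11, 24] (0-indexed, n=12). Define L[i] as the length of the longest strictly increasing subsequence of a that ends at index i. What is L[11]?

5

   i    0    1    2    3    4    5    6    7    8    9   10   11
a[i]    2   17   18   29   17    3   23   29   14   20   11   24
L[i]    1    2    3    4    2    2    4    5    3    4    3    5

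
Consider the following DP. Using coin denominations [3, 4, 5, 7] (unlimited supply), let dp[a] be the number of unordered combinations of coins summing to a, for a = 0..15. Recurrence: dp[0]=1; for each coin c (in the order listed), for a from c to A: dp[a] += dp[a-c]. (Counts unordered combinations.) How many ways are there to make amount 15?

after  coin     0     1     2     3     4     5     6     7     8     9    10    11    12    13    14    15
          3     1     0     0     1     0     0     1     0     0     1     0     0     1     0     0     1
          4     1     0     0     1     1     0     1     1     1     1     1     1     2     1     1     2
          5     1     0     0     1     1     1     1     1     2     2     2     2     3     3     3     4
          7     1     0     0     1     1     1     1     2     2     2     3     3     4     4     5     6

6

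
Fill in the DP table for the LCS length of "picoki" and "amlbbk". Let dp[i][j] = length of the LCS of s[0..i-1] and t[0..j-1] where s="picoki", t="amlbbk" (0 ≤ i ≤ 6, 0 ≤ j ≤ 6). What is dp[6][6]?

1

   ''  a  m  l  b  b  k
''  0  0  0  0  0  0  0
 p  0  0  0  0  0  0  0
 i  0  0  0  0  0  0  0
 c  0  0  0  0  0  0  0
 o  0  0  0  0  0  0  0
 k  0  0  0  0  0  0  1
 i  0  0  0  0  0  0  1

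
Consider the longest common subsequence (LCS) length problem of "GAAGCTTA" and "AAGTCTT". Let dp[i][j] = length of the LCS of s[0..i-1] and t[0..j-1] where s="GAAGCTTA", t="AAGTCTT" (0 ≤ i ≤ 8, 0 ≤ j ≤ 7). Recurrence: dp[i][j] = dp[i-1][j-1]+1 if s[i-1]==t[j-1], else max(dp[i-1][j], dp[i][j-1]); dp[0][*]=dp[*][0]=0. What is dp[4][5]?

3

   ''  A  A  G  T  C  T  T
''  0  0  0  0  0  0  0  0
 G  0  0  0  1  1  1  1  1
 A  0  1  1  1  1  1  1  1
 A  0  1  2  2  2  2  2  2
 G  0  1  2  3  3  3  3  3
 C  0  1  2  3  3  4  4  4
 T  0  1  2  3  4  4  5  5
 T  0  1  2  3  4  4  5  6
 A  0  1  2  3  4  4  5  6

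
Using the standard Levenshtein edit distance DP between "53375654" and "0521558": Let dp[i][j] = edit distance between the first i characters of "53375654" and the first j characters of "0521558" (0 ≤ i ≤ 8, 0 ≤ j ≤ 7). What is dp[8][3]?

   ''  0  5  2  1  5  5  8
''  0  1  2  3  4  5  6  7
 5  1  1  1  2  3  4  5  6
 3  2  2  2  2  3  4  5  6
 3  3  3  3  3  3  4  5  6
 7  4  4  4  4  4  4  5  6
 5  5  5  4  5  5  4  4  5
 6  6  6  5  5  6  5  5  5
 5  7  7  6  6  6  6  5  6
 4  8  8  7  7  7  7  6  6

7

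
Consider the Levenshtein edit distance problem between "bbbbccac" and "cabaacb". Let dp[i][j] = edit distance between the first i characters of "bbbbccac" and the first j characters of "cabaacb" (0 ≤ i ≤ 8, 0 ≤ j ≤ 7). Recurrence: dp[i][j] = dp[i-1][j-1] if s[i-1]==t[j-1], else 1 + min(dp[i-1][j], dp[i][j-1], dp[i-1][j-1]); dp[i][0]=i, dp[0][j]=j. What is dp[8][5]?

6

   ''  c  a  b  a  a  c  b
''  0  1  2  3  4  5  6  7
 b  1  1  2  2  3  4  5  6
 b  2  2  2  2  3  4  5  5
 b  3  3  3  2  3  4  5  5
 b  4  4  4  3  3  4  5  5
 c  5  4  5  4  4  4  4  5
 c  6  5  5  5  5  5  4  5
 a  7  6  5  6  5  5  5  5
 c  8  7  6  6  6  6  5  6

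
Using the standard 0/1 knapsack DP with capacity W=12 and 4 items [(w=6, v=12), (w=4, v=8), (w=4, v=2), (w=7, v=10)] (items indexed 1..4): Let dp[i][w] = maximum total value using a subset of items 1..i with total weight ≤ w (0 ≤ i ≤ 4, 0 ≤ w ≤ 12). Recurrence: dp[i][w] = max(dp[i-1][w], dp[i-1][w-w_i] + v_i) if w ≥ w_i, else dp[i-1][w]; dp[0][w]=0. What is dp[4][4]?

i\w   0   1   2   3   4   5   6   7   8   9  10  11  12
  0   0   0   0   0   0   0   0   0   0   0   0   0   0
  1   0   0   0   0   0   0  12  12  12  12  12  12  12
  2   0   0   0   0   8   8  12  12  12  12  20  20  20
  3   0   0   0   0   8   8  12  12  12  12  20  20  20
  4   0   0   0   0   8   8  12  12  12  12  20  20  20

8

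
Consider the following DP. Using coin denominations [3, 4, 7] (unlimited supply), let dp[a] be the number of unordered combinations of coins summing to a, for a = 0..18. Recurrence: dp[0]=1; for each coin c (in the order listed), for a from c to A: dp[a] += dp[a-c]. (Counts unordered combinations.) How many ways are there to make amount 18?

after  coin     0     1     2     3     4     5     6     7     8     9    10    11    12    13    14    15    16    17    18
          3     1     0     0     1     0     0     1     0     0     1     0     0     1     0     0     1     0     0     1
          4     1     0     0     1     1     0     1     1     1     1     1     1     2     1     1     2     2     1     2
          7     1     0     0     1     1     0     1     2     1     1     2     2     2     2     3     3     3     3     4

4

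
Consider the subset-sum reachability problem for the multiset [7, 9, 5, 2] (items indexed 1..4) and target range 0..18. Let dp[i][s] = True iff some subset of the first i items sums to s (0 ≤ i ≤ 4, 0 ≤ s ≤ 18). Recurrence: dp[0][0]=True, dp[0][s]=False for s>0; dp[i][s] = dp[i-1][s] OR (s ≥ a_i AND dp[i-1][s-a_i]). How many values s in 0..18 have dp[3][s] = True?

7

i\s   0   1   2   3   4   5   6   7   8   9  10  11  12  13  14  15  16  17  18
  0   T   F   F   F   F   F   F   F   F   F   F   F   F   F   F   F   F   F   F
  1   T   F   F   F   F   F   F   T   F   F   F   F   F   F   F   F   F   F   F
  2   T   F   F   F   F   F   F   T   F   T   F   F   F   F   F   F   T   F   F
  3   T   F   F   F   F   T   F   T   F   T   F   F   T   F   T   F   T   F   F
  4   T   F   T   F   F   T   F   T   F   T   F   T   T   F   T   F   T   F   T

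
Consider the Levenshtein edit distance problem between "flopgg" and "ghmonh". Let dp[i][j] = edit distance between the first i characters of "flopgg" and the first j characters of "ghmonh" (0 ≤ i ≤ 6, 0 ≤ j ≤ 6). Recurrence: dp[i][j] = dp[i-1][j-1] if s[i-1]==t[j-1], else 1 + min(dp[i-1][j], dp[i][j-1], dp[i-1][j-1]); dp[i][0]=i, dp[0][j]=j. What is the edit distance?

6

   ''  g  h  m  o  n  h
''  0  1  2  3  4  5  6
 f  1  1  2  3  4  5  6
 l  2  2  2  3  4  5  6
 o  3  3  3  3  3  4  5
 p  4  4  4  4  4  4  5
 g  5  4  5  5  5  5  5
 g  6  5  5  6  6  6  6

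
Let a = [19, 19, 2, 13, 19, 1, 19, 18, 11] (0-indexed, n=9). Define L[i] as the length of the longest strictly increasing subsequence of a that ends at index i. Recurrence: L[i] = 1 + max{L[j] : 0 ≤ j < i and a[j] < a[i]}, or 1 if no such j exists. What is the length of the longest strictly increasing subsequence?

3

   i    0    1    2    3    4    5    6    7    8
a[i]   19   19    2   13   19    1   19   18   11
L[i]    1    1    1    2    3    1    3    3    2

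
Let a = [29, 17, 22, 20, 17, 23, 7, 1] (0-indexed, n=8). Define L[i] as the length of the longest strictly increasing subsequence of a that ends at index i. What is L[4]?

   i    0    1    2    3    4    5    6    7
a[i]   29   17   22   20   17   23    7    1
L[i]    1    1    2    2    1    3    1    1

1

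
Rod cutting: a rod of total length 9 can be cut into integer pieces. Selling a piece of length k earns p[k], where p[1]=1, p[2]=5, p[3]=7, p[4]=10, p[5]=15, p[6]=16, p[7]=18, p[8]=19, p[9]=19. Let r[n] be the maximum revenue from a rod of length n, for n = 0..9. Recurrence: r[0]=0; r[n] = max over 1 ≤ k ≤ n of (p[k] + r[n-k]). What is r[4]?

   n    0    1    2    3    4    5    6    7    8    9
r[n]    0    1    5    7   10   15   16   20   22   25

10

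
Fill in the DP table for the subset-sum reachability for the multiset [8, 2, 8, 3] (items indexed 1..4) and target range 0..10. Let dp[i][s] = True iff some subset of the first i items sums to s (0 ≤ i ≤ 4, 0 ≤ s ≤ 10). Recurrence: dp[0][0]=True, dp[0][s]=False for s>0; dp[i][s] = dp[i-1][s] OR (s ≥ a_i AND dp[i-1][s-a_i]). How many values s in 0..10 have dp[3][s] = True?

i\s   0   1   2   3   4   5   6   7   8   9  10
  0   T   F   F   F   F   F   F   F   F   F   F
  1   T   F   F   F   F   F   F   F   T   F   F
  2   T   F   T   F   F   F   F   F   T   F   T
  3   T   F   T   F   F   F   F   F   T   F   T
  4   T   F   T   T   F   T   F   F   T   F   T

4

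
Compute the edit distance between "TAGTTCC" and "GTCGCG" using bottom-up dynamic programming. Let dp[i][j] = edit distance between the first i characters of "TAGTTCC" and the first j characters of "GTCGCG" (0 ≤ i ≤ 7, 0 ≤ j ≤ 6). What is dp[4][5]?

   ''  G  T  C  G  C  G
''  0  1  2  3  4  5  6
 T  1  1  1  2  3  4  5
 A  2  2  2  2  3  4  5
 G  3  2  3  3  2  3  4
 T  4  3  2  3  3  3  4
 T  5  4  3  3  4  4  4
 C  6  5  4  3  4  4  5
 C  7  6  5  4  4  4  5

3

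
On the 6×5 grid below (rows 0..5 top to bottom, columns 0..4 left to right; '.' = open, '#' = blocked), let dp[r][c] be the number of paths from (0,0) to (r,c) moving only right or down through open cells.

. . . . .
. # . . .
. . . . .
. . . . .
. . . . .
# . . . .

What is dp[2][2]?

r\c   0   1   2   3   4
  0   1   1   1   1   1
  1   1   0   1   2   3
  2   1   1   2   4   7
  3   1   2   4   8  15
  4   1   3   7  15  30
  5   0   3  10  25  55

2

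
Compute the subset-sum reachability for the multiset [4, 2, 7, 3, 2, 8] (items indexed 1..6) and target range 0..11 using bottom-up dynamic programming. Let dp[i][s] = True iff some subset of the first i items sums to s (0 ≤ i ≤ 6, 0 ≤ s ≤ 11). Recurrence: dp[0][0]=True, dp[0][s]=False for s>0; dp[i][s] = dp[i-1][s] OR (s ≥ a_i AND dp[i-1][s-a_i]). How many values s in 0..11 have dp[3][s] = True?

i\s   0   1   2   3   4   5   6   7   8   9  10  11
  0   T   F   F   F   F   F   F   F   F   F   F   F
  1   T   F   F   F   T   F   F   F   F   F   F   F
  2   T   F   T   F   T   F   T   F   F   F   F   F
  3   T   F   T   F   T   F   T   T   F   T   F   T
  4   T   F   T   T   T   T   T   T   F   T   T   T
  5   T   F   T   T   T   T   T   T   T   T   T   T
  6   T   F   T   T   T   T   T   T   T   T   T   T

7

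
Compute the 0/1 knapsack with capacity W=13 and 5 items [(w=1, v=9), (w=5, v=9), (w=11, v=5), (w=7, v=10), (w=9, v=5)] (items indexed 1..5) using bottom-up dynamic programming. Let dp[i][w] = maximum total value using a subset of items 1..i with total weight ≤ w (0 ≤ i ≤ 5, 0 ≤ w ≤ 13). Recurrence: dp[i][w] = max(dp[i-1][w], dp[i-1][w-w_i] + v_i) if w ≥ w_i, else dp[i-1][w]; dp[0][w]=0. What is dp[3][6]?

i\w   0   1   2   3   4   5   6   7   8   9  10  11  12  13
  0   0   0   0   0   0   0   0   0   0   0   0   0   0   0
  1   0   9   9   9   9   9   9   9   9   9   9   9   9   9
  2   0   9   9   9   9   9  18  18  18  18  18  18  18  18
  3   0   9   9   9   9   9  18  18  18  18  18  18  18  18
  4   0   9   9   9   9   9  18  18  19  19  19  19  19  28
  5   0   9   9   9   9   9  18  18  19  19  19  19  19  28

18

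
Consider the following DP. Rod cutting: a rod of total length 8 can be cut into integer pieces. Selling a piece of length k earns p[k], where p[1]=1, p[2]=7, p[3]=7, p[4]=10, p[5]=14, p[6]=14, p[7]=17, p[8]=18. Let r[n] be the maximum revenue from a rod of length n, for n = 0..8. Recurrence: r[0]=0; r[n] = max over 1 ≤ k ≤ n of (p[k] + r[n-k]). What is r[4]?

   n    0    1    2    3    4    5    6    7    8
r[n]    0    1    7    8   14   15   21   22   28

14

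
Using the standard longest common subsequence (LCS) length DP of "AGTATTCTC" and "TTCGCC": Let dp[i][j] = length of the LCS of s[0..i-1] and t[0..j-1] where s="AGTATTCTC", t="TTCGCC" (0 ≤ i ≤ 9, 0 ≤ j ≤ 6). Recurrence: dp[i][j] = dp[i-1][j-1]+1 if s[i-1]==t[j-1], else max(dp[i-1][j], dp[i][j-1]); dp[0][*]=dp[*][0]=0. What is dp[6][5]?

2

   ''  T  T  C  G  C  C
''  0  0  0  0  0  0  0
 A  0  0  0  0  0  0  0
 G  0  0  0  0  1  1  1
 T  0  1  1  1  1  1  1
 A  0  1  1  1  1  1  1
 T  0  1  2  2  2  2  2
 T  0  1  2  2  2  2  2
 C  0  1  2  3  3  3  3
 T  0  1  2  3  3  3  3
 C  0  1  2  3  3  4  4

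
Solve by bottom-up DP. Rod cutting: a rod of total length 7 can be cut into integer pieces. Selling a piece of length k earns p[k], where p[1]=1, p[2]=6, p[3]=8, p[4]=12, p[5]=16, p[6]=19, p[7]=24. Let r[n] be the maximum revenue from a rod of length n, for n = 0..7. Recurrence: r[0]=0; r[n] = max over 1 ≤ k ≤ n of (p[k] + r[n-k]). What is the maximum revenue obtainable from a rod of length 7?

   n    0    1    2    3    4    5    6    7
r[n]    0    1    6    8   12   16   19   24

24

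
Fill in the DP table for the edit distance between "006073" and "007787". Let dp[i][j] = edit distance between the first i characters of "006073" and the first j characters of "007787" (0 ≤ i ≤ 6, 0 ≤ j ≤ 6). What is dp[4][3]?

   ''  0  0  7  7  8  7
''  0  1  2  3  4  5  6
 0  1  0  1  2  3  4  5
 0  2  1  0  1  2  3  4
 6  3  2  1  1  2  3  4
 0  4  3  2  2  2  3  4
 7  5  4  3  2  2  3  3
 3  6  5  4  3  3  3  4

2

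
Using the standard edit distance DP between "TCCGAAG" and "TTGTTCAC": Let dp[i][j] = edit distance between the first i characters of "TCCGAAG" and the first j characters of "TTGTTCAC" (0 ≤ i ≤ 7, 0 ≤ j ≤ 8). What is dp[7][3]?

   ''  T  T  G  T  T  C  A  C
''  0  1  2  3  4  5  6  7  8
 T  1  0  1  2  3  4  5  6  7
 C  2  1  1  2  3  4  4  5  6
 C  3  2  2  2  3  4  4  5  5
 G  4  3  3  2  3  4  5  5  6
 A  5  4  4  3  3  4  5  5  6
 A  6  5  5  4  4  4  5  5  6
 G  7  6  6  5  5  5  5  6  6

5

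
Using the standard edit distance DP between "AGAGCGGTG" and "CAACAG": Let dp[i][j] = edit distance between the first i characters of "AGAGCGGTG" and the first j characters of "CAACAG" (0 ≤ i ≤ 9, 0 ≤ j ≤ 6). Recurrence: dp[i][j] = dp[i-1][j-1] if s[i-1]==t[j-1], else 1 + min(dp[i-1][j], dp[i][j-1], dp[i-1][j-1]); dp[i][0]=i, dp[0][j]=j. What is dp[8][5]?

6

   ''  C  A  A  C  A  G
''  0  1  2  3  4  5  6
 A  1  1  1  2  3  4  5
 G  2  2  2  2  3  4  4
 A  3  3  2  2  3  3  4
 G  4  4  3  3  3  4  3
 C  5  4  4  4  3  4  4
 G  6  5  5  5  4  4  4
 G  7  6  6  6  5  5  4
 T  8  7  7  7  6  6  5
 G  9  8  8  8  7  7  6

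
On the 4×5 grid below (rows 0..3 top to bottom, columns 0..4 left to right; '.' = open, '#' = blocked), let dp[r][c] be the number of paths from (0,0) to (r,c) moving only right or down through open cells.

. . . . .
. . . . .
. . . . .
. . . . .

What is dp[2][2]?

r\c   0   1   2   3   4
  0   1   1   1   1   1
  1   1   2   3   4   5
  2   1   3   6  10  15
  3   1   4  10  20  35

6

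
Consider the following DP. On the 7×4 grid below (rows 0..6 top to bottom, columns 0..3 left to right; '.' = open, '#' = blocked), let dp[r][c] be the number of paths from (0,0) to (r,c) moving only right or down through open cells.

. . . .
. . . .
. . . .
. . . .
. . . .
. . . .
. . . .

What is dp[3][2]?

r\c   0   1   2   3
  0   1   1   1   1
  1   1   2   3   4
  2   1   3   6  10
  3   1   4  10  20
  4   1   5  15  35
  5   1   6  21  56
  6   1   7  28  84

10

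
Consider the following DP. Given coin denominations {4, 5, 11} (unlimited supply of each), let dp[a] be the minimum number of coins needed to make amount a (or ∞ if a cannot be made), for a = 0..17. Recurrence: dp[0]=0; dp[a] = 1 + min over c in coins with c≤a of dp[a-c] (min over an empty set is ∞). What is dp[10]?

2

 a  0  1  2  3  4  5  6  7  8  9 10 11 12 13 14 15 16 17
dp  0  -  -  -  1  1  -  -  2  2  2  1  3  3  3  2  2  4
(- denotes ∞ / unreachable)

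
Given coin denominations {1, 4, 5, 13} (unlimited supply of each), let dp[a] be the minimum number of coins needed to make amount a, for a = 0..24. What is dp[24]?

 a  0  1  2  3  4  5  6  7  8  9 10 11 12 13 14 15 16 17 18 19 20 21 22 23 24
dp  0  1  2  3  1  1  2  3  2  2  2  3  3  1  2  3  4  2  2  3  4  3  3  3  4

4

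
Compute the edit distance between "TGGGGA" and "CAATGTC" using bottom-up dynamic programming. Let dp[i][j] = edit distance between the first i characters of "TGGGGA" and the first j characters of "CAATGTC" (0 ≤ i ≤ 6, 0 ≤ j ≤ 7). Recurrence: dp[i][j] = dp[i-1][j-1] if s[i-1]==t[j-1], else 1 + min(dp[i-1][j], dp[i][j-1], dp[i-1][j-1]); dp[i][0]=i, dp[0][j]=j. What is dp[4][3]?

4

   ''  C  A  A  T  G  T  C
''  0  1  2  3  4  5  6  7
 T  1  1  2  3  3  4  5  6
 G  2  2  2  3  4  3  4  5
 G  3  3  3  3  4  4  4  5
 G  4  4  4  4  4  4  5  5
 G  5  5  5  5  5  4  5  6
 A  6  6  5  5  6  5  5  6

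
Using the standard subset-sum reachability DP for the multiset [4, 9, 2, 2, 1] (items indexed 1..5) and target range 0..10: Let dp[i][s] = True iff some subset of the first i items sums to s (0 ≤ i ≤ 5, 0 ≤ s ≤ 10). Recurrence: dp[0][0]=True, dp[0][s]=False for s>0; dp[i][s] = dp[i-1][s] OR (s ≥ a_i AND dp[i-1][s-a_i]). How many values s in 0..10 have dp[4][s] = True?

6

i\s   0   1   2   3   4   5   6   7   8   9  10
  0   T   F   F   F   F   F   F   F   F   F   F
  1   T   F   F   F   T   F   F   F   F   F   F
  2   T   F   F   F   T   F   F   F   F   T   F
  3   T   F   T   F   T   F   T   F   F   T   F
  4   T   F   T   F   T   F   T   F   T   T   F
  5   T   T   T   T   T   T   T   T   T   T   T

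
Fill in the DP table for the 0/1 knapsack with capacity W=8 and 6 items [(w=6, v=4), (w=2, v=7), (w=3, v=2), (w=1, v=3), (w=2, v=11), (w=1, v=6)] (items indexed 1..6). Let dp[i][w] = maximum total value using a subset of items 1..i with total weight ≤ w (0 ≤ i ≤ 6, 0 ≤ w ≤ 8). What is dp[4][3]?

i\w   0   1   2   3   4   5   6   7   8
  0   0   0   0   0   0   0   0   0   0
  1   0   0   0   0   0   0   4   4   4
  2   0   0   7   7   7   7   7   7  11
  3   0   0   7   7   7   9   9   9  11
  4   0   3   7  10  10  10  12  12  12
  5   0   3  11  14  18  21  21  21  23
  6   0   6  11  17  20  24  27  27  27

10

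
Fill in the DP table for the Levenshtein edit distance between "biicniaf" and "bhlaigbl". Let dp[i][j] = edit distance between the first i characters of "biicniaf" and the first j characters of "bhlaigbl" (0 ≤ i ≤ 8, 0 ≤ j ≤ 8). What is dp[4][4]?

   ''  b  h  l  a  i  g  b  l
''  0  1  2  3  4  5  6  7  8
 b  1  0  1  2  3  4  5  6  7
 i  2  1  1  2  3  3  4  5  6
 i  3  2  2  2  3  3  4  5  6
 c  4  3  3  3  3  4  4  5  6
 n  5  4  4  4  4  4  5  5  6
 i  6  5  5  5  5  4  5  6  6
 a  7  6  6  6  5  5  5  6  7
 f  8  7  7  7  6  6  6  6  7

3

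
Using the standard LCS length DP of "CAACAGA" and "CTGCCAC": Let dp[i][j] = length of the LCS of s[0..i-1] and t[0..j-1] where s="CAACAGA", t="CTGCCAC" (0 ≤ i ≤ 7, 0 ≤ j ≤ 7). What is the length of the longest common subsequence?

   ''  C  T  G  C  C  A  C
''  0  0  0  0  0  0  0  0
 C  0  1  1  1  1  1  1  1
 A  0  1  1  1  1  1  2  2
 A  0  1  1  1  1  1  2  2
 C  0  1  1  1  2  2  2  3
 A  0  1  1  1  2  2  3  3
 G  0  1  1  2  2  2  3  3
 A  0  1  1  2  2  2  3  3

3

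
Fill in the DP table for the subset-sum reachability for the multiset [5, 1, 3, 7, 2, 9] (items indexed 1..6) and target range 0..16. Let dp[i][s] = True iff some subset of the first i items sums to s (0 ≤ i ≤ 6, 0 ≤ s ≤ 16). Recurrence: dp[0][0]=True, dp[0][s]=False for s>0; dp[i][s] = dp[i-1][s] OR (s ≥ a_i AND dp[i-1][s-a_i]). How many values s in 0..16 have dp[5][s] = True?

17

i\s   0   1   2   3   4   5   6   7   8   9  10  11  12  13  14  15  16
  0   T   F   F   F   F   F   F   F   F   F   F   F   F   F   F   F   F
  1   T   F   F   F   F   T   F   F   F   F   F   F   F   F   F   F   F
  2   T   T   F   F   F   T   T   F   F   F   F   F   F   F   F   F   F
  3   T   T   F   T   T   T   T   F   T   T   F   F   F   F   F   F   F
  4   T   T   F   T   T   T   T   T   T   T   T   T   T   T   F   T   T
  5   T   T   T   T   T   T   T   T   T   T   T   T   T   T   T   T   T
  6   T   T   T   T   T   T   T   T   T   T   T   T   T   T   T   T   T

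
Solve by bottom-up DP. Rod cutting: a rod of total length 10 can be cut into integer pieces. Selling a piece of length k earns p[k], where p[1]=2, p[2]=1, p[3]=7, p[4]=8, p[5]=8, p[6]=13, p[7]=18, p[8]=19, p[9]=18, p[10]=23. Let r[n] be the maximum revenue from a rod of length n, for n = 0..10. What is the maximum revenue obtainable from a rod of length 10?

25

   n    0    1    2    3    4    5    6    7    8    9   10
r[n]    0    2    4    7    9   11   14   18   20   22   25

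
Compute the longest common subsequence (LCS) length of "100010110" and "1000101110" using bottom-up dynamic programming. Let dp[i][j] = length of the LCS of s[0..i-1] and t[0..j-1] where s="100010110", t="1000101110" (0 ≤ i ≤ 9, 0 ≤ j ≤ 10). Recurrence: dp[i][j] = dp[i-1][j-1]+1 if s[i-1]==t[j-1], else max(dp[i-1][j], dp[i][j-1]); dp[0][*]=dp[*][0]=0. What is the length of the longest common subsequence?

   ''  1  0  0  0  1  0  1  1  1  0
''  0  0  0  0  0  0  0  0  0  0  0
 1  0  1  1  1  1  1  1  1  1  1  1
 0  0  1  2  2  2  2  2  2  2  2  2
 0  0  1  2  3  3  3  3  3  3  3  3
 0  0  1  2  3  4  4  4  4  4  4  4
 1  0  1  2  3  4  5  5  5  5  5  5
 0  0  1  2  3  4  5  6  6  6  6  6
 1  0  1  2  3  4  5  6  7  7  7  7
 1  0  1  2  3  4  5  6  7  8  8  8
 0  0  1  2  3  4  5  6  7  8  8  9

9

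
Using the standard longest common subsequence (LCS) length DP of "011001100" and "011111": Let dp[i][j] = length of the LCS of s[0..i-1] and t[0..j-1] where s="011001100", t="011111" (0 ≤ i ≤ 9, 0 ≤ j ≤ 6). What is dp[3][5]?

3

   ''  0  1  1  1  1  1
''  0  0  0  0  0  0  0
 0  0  1  1  1  1  1  1
 1  0  1  2  2  2  2  2
 1  0  1  2  3  3  3  3
 0  0  1  2  3  3  3  3
 0  0  1  2  3  3  3  3
 1  0  1  2  3  4  4  4
 1  0  1  2  3  4  5  5
 0  0  1  2  3  4  5  5
 0  0  1  2  3  4  5  5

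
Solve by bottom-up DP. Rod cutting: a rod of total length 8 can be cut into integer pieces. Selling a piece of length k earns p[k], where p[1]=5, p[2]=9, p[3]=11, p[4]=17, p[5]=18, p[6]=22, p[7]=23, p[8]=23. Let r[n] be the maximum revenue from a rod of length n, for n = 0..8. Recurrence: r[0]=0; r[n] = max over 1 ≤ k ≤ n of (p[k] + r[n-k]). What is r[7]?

35

   n    0    1    2    3    4    5    6    7    8
r[n]    0    5   10   15   20   25   30   35   40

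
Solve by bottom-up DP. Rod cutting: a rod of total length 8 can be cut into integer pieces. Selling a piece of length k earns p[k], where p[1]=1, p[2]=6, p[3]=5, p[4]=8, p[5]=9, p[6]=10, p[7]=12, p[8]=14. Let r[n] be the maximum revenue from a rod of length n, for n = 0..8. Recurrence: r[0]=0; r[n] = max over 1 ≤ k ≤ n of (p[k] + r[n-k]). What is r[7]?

19

   n    0    1    2    3    4    5    6    7    8
r[n]    0    1    6    7   12   13   18   19   24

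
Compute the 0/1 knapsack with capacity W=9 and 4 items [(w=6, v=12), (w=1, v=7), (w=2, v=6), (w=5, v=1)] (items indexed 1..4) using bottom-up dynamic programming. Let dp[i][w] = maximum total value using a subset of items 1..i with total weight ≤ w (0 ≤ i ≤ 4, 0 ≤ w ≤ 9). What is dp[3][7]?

i\w   0   1   2   3   4   5   6   7   8   9
  0   0   0   0   0   0   0   0   0   0   0
  1   0   0   0   0   0   0  12  12  12  12
  2   0   7   7   7   7   7  12  19  19  19
  3   0   7   7  13  13  13  13  19  19  25
  4   0   7   7  13  13  13  13  19  19  25

19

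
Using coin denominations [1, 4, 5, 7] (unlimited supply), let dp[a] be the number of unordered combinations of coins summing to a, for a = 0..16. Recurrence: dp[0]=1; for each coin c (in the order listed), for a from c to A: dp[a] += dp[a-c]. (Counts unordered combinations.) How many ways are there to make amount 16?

17

after  coin     0     1     2     3     4     5     6     7     8     9    10    11    12    13    14    15    16
          1     1     1     1     1     1     1     1     1     1     1     1     1     1     1     1     1     1
          4     1     1     1     1     2     2     2     2     3     3     3     3     4     4     4     4     5
          5     1     1     1     1     2     3     3     3     4     5     6     6     7     8     9    10    11
          7     1     1     1     1     2     3     3     4     5     6     7     8    10    11    13    15    17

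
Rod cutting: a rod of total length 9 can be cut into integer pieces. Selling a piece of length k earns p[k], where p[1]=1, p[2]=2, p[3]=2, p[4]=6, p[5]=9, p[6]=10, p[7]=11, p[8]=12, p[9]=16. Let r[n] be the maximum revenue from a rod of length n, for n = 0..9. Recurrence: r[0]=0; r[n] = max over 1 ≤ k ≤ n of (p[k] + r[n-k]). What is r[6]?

10

   n    0    1    2    3    4    5    6    7    8    9
r[n]    0    1    2    3    6    9   10   11   12   16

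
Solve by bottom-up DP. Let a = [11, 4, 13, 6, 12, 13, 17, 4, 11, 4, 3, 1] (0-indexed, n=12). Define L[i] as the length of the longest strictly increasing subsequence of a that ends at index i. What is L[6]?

   i    0    1    2    3    4    5    6    7    8    9   10   11
a[i]   11    4   13    6   12   13   17    4   11    4    3    1
L[i]    1    1    2    2    3    4    5    1    3    1    1    1

5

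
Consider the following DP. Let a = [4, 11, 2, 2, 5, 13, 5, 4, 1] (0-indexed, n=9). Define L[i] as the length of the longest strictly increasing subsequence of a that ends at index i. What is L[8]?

1

   i    0    1    2    3    4    5    6    7    8
a[i]    4   11    2    2    5   13    5    4    1
L[i]    1    2    1    1    2    3    2    2    1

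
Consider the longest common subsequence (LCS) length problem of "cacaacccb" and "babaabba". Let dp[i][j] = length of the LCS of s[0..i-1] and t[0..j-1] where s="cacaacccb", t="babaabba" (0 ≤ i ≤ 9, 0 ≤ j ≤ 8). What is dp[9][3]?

2

   ''  b  a  b  a  a  b  b  a
''  0  0  0  0  0  0  0  0  0
 c  0  0  0  0  0  0  0  0  0
 a  0  0  1  1  1  1  1  1  1
 c  0  0  1  1  1  1  1  1  1
 a  0  0  1  1  2  2  2  2  2
 a  0  0  1  1  2  3  3  3  3
 c  0  0  1  1  2  3  3  3  3
 c  0  0  1  1  2  3  3  3  3
 c  0  0  1  1  2  3  3  3  3
 b  0  1  1  2  2  3  4  4  4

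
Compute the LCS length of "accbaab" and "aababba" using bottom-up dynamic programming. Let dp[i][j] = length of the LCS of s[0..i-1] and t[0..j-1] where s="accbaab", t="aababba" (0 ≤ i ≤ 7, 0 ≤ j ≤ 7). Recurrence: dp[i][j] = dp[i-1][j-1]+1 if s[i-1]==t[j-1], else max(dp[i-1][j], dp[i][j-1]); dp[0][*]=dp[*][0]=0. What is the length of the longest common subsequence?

4

   ''  a  a  b  a  b  b  a
''  0  0  0  0  0  0  0  0
 a  0  1  1  1  1  1  1  1
 c  0  1  1  1  1  1  1  1
 c  0  1  1  1  1  1  1  1
 b  0  1  1  2  2  2  2  2
 a  0  1  2  2  3  3  3  3
 a  0  1  2  2  3  3  3  4
 b  0  1  2  3  3  4  4  4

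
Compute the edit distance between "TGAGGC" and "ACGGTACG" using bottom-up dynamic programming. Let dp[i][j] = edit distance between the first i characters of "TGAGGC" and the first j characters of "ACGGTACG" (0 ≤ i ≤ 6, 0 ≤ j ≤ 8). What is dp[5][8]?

5

   ''  A  C  G  G  T  A  C  G
''  0  1  2  3  4  5  6  7  8
 T  1  1  2  3  4  4  5  6  7
 G  2  2  2  2  3  4  5  6  6
 A  3  2  3  3  3  4  4  5  6
 G  4  3  3  3  3  4  5  5  5
 G  5  4  4  3  3  4  5  6  5
 C  6  5  4  4  4  4  5  5  6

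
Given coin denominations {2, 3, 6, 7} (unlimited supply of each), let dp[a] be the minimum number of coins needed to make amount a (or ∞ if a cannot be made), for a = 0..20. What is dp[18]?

 a  0  1  2  3  4  5  6  7  8  9 10 11 12 13 14 15 16 17 18 19 20
dp  0  -  1  1  2  2  1  1  2  2  2  3  2  2  2  3  3  3  3  3  3
(- denotes ∞ / unreachable)

3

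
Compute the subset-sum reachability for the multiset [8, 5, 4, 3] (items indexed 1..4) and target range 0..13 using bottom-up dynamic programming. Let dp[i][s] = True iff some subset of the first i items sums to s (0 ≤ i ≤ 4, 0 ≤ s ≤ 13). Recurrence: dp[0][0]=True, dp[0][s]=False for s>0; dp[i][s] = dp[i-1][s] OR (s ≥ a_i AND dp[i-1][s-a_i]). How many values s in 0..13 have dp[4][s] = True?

10

i\s   0   1   2   3   4   5   6   7   8   9  10  11  12  13
  0   T   F   F   F   F   F   F   F   F   F   F   F   F   F
  1   T   F   F   F   F   F   F   F   T   F   F   F   F   F
  2   T   F   F   F   F   T   F   F   T   F   F   F   F   T
  3   T   F   F   F   T   T   F   F   T   T   F   F   T   T
  4   T   F   F   T   T   T   F   T   T   T   F   T   T   T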